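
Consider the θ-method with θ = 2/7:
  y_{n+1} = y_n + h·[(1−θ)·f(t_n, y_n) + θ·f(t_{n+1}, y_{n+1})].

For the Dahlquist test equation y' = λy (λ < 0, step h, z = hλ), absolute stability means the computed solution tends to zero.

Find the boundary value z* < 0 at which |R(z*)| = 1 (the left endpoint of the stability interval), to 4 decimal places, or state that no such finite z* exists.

z* = -4.6667.

With y'=λy (z=hλ):
  y_{n+1} = y_n + z·[5/7·y_n + 2/7·y_{n+1}] ⇒ (1 − 2/7z)y_{n+1} = (1 + 5/7z)y_n
  ⇒ R(z) = (1 + 5/7z)/(1 − 2/7z).

Boundary: |R(x)|=1, x<0.
x=-1.75: |R|=0.1667
R=−1: 1+5/7x = −1+2/7x ⇒ -3/7x=2 ⇒ x=2/(-3/7)=-4.6667
Confirm numerically:
  x=-4.382: |R|=0.94583 <1
  x=-4.370: |R|=0.94346 <1
  x=-4.183: |R|=0.90557 <1
  x=-2.814: |R|=0.55987 <1
  x=-5.017: |R|=1.06170 >1
  x=-4.924: |R|=1.04582 >1
So |R|<1 on (-4.6667, 0).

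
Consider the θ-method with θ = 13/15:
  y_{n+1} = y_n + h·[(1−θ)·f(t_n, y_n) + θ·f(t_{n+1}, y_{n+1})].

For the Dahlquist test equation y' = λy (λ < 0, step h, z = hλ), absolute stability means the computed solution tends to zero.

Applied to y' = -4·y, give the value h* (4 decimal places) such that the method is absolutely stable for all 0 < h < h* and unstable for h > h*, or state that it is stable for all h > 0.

(−∞, 0) — no finite endpoint. Any h>0 works for λ=-4.

Set f=λy, z=hλ:
  y_{n+1} = y_n + z·[2/15·y_n + 13/15·y_{n+1}] ⇒ (1 − 13/15z)y_{n+1} = (1 + 2/15z)y_n
  R(z) = (1 + 2/15z)/(1 − 13/15z).

Boundary: |R(x)|=1, x<0.
x=-1.17: |R|=0.4191
x=-2: |R|=0.2683
x=-10: |R|=0.0345
x=-100: |R|=0.1407
θ=13/15≥1/2 ⇒ |1+2/15x|<|1−13/15x| ∀x<0 ⇒ interval (−∞,0).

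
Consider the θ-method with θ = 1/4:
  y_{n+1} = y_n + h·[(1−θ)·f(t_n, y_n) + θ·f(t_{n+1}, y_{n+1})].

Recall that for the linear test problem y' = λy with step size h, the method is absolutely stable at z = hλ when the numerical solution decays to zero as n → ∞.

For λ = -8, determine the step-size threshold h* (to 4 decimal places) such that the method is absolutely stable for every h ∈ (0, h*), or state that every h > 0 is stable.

(-4.0000,0); λ=-8 ⇒ h* = (4)/8 = 0.5000.

Set f=λy, z=hλ:
  y_{n+1} = y_n + z·[3/4·y_n + 1/4·y_{n+1}] ⇒ (1 − 1/4z)y_{n+1} = (1 + 3/4z)y_n
  Hence R(z) = (1 + 3/4z)/(1 − 1/4z).

Solve |R(x)|<1 on ℝ⁻.
x=-1.05: |R|=0.1683
R=−1: 1+3/4x = −1+1/4x ⇒ -1/2x=2 ⇒ x=2/(-1/2)=-4.0000
Confirm numerically:
  x=-3.951: |R|=0.98767 <1
  x=-3.448: |R|=0.85177 <1
  x=-3.414: |R|=0.84192 <1
  x=-2.154: |R|=0.40006 <1
  x=-4.578: |R|=1.13476 >1
  x=-4.124: |R|=1.03053 >1
Stable set (-4.0000, 0).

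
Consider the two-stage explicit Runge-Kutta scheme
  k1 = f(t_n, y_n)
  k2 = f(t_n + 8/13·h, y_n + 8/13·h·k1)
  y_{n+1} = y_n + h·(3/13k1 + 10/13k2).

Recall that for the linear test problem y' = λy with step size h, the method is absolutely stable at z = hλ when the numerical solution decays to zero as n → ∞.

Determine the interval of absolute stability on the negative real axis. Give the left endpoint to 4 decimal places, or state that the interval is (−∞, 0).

(-2.1125, 0).

On y'=λy, z=hλ:
  k1=λy_n ⇒ h·k1=z·y_n;  k2=λ(1+8/13z)y_n ⇒ h·k2=z(1+8/13z)y_n
  y_{n+1}/y_n = 1 + 3/13z + 10/13z(1+8/13z) = 1 + z + 80/169z²
  Hence R(z) = 1 + z + 80/169z².

Find x<0 with |R(x)|<1.
x=-0.72: |R|=0.5254
R=1: x+80/169x²=0 ⇒ x=−169/80=-2.1125; min R=1−1/(4·80/169)=0.4719>−1
Confirm numerically:
  x=-1.880: |R|=0.79309 <1
  x=-1.847: |R|=0.76787 <1
  x=-1.397: |R|=0.52684 <1
  x=-2.667: |R|=1.70005 >1
  x=-2.616: |R|=1.62351 >1
  x=-2.400: |R|=1.32663 >1
Stable set (-2.1125, 0).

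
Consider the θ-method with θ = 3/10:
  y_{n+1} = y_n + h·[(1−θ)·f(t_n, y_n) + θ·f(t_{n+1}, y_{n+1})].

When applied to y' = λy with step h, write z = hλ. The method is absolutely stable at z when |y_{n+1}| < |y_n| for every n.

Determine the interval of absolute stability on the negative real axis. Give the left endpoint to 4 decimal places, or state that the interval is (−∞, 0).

Set f=λy, z=hλ:
  y_{n+1} = y_n + z·[7/10·y_n + 3/10·y_{n+1}] ⇒ (1 − 3/10z)y_{n+1} = (1 + 7/10z)y_n
  so R(z) = (1 + 7/10z)/(1 − 3/10z).

Solve |R(x)|<1 on ℝ⁻.
x=-1.74: |R|=0.1432
R=−1: 1+7/10x = −1+3/10x ⇒ -2/5x=2 ⇒ x=2/(-2/5)=-5.0000
Confirm numerically:
  x=-4.093: |R|=0.83716 <1
  x=-2.795: |R|=0.52026 <1
  x=-2.724: |R|=0.49901 <1
  x=-5.479: |R|=1.07247 >1
  x=-5.403: |R|=1.06151 >1
  x=-5.254: |R|=1.03944 >1
So |R|<1 on (-5.0000, 0).

z∈(-5.0000,0).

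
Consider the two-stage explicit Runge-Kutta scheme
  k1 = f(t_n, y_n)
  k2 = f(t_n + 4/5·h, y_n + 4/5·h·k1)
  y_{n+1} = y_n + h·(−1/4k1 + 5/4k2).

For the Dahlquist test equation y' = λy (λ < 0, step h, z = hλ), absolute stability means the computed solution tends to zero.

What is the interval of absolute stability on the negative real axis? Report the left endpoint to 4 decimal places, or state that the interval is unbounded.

(-1.0000, 0).

With y'=λy (z=hλ):
  k1=λy_n ⇒ h·k1=z·y_n;  k2=λ(1+4/5z)y_n ⇒ h·k2=z(1+4/5z)y_n
  y_{n+1}/y_n = 1 − 1/4z + 5/4z(1+4/5z) = 1 + z + z²
  R(z) = 1 + z + z².

Solve |R(x)|<1 on ℝ⁻.
x=-1.24: |R|=1.2976
R=1: x+1x²=0 ⇒ x=−1=-1.0000; min R=1−1/(4·1)=0.7500>−1
Confirm numerically:
  x=-0.869: |R|=0.88616 <1
  x=-0.757: |R|=0.81605 <1
  x=-0.579: |R|=0.75624 <1
  x=-0.507: |R|=0.75005 <1
  x=-1.249: |R|=1.31100 >1
  x=-1.135: |R|=1.15322 >1
So |R|<1 on (-1.0000, 0).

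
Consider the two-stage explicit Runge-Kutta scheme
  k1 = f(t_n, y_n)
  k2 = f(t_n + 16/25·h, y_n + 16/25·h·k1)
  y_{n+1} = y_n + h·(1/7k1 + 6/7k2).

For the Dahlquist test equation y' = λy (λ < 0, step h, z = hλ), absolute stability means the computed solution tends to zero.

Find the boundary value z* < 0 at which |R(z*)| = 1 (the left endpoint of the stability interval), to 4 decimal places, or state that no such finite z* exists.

Set f=λy, z=hλ:
  k1=λy_n ⇒ h·k1=z·y_n;  k2=λ(1+16/25z)y_n ⇒ h·k2=z(1+16/25z)y_n
  y_{n+1}/y_n = 1 + 1/7z + 6/7z(1+16/25z) = 1 + z + 96/175z²
  R(z) = 1 + z + 96/175z².

Need |R(x)|<1, x<0.
x=-0.9: |R|=0.5443
R=1: x+96/175x²=0 ⇒ x=−175/96=-1.8229; min R=1−1/(4·96/175)=0.5443>−1
Confirm numerically:
  x=-1.738: |R|=0.91904 <1
  x=-1.309: |R|=0.63097 <1
  x=-0.988: |R|=0.54748 <1
  x=-2.164: |R|=1.40490 >1
  x=-2.132: |R|=1.36149 >1
  x=-1.851: |R|=1.02852 >1
So |R|<1 on (-1.8229, 0).

left endpoint -1.8229.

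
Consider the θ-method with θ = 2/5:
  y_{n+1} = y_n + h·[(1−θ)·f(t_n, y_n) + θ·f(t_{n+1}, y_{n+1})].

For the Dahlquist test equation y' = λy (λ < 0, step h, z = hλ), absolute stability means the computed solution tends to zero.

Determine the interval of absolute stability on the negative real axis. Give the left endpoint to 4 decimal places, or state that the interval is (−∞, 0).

(-10.0000, 0).

Test eqn y'=λy, z=hλ:
  y_{n+1} = y_n + z·[3/5·y_n + 2/5·y_{n+1}] ⇒ (1 − 2/5z)y_{n+1} = (1 + 3/5z)y_n
  ⇒ R(z) = (1 + 3/5z)/(1 − 2/5z).

Need |R(x)|<1, x<0.
x=-0.53: |R|=0.5627
R=−1: 1+3/5x = −1+2/5x ⇒ -1/5x=2 ⇒ x=2/(-1/5)=-10.0000
Confirm numerically:
  x=-5.528: |R|=0.72147 <1
  x=-4.784: |R|=0.64195 <1
  x=-4.693: |R|=0.63110 <1
  x=-4.007: |R|=0.53950 <1
  x=-10.241: |R|=1.00946 >1
  x=-10.153: |R|=1.00605 >1
Stable set (-10.0000, 0).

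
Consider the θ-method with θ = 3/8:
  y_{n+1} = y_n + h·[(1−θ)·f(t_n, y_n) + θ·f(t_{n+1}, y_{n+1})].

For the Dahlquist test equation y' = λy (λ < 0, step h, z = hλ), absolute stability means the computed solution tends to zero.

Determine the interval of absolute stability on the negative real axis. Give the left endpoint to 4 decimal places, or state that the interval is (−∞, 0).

(-8.0000, 0).

Set f=λy, z=hλ:
  y_{n+1} = y_n + z·[5/8·y_n + 3/8·y_{n+1}] ⇒ (1 − 3/8z)y_{n+1} = (1 + 5/8z)y_n
  so R(z) = (1 + 5/8z)/(1 − 3/8z).

Solve |R(x)|<1 on ℝ⁻.
x=-0.65: |R|=0.4774
R=−1: 1+5/8x = −1+3/8x ⇒ -1/4x=2 ⇒ x=2/(-1/4)=-8.0000
Confirm numerically:
  x=-6.537: |R|=0.89403 <1
  x=-6.249: |R|=0.86907 <1
  x=-5.482: |R|=0.79399 <1
  x=-5.368: |R|=0.78161 <1
  x=-8.514: |R|=1.03065 >1
  x=-8.048: |R|=1.00299 >1
  x=-8.029: |R|=1.00181 >1
Interval (-8.0000, 0).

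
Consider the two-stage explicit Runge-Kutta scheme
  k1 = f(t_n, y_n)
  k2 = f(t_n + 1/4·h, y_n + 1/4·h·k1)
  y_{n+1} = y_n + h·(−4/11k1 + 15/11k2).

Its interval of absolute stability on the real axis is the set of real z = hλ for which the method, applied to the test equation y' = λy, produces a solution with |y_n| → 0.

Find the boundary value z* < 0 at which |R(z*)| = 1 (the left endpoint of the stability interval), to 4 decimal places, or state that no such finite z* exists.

Set f=λy, z=hλ:
  k1=λy_n ⇒ h·k1=z·y_n;  k2=λ(1+1/4z)y_n ⇒ h·k2=z(1+1/4z)y_n
  y_{n+1}/y_n = 1 − 4/11z + 15/11z(1+1/4z) = 1 + z + 15/44z²
  Hence R(z) = 1 + z + 15/44z².

Solve |R(x)|<1 on ℝ⁻.
x=-1.18: |R|=0.2947
R=1: x+15/44x²=0 ⇒ x=−44/15=-2.9333; min R=1−1/(4·15/44)=0.2667>−1
Confirm numerically:
  x=-2.874: |R|=0.94187 <1
  x=-2.769: |R|=0.84487 <1
  x=-2.625: |R|=0.72408 <1
  x=-2.398: |R|=0.56237 <1
  x=-3.480: |R|=1.64855 >1
  x=-3.232: |R|=1.32908 >1
  x=-3.132: |R|=1.21212 >1
So |R|<1 on (-2.9333, 0).

z* = -2.9333.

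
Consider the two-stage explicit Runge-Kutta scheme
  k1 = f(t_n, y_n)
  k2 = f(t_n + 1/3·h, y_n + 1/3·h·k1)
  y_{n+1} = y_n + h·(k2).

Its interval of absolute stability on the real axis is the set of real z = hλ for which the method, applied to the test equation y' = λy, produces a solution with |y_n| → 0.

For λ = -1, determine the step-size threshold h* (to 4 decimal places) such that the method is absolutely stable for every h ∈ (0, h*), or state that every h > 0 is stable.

Test eqn y'=λy, z=hλ:
  k1=λy_n ⇒ h·k1=z·y_n;  k2=λ(1+1/3z)y_n ⇒ h·k2=z(1+1/3z)y_n
  y_{n+1}/y_n = 1 + z(1+1/3z) = 1 + z + 1/3z²
  Hence R(z) = 1 + z + 1/3z².

Find x<0 with |R(x)|<1.
x=-1.13: |R|=0.2956
R=1: x+1/3x²=0 ⇒ x=−3=-3.0000; min R=1−1/(4·1/3)=0.2500>−1
Confirm numerically:
  x=-2.938: |R|=0.93928 <1
  x=-2.933: |R|=0.93450 <1
  x=-1.242: |R|=0.27219 <1
  x=-3.299: |R|=1.32880 >1
  x=-3.047: |R|=1.04774 >1
Stable set (-3.0000, 0).

(-3.0000,0); λ=-1 ⇒ h* = (3)/1 = 3.0000.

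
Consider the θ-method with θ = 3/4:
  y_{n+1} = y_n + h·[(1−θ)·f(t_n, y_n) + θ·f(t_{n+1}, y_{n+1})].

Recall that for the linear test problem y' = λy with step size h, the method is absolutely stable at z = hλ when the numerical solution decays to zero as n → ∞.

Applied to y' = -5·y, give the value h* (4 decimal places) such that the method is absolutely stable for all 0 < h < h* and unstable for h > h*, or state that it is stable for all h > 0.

unbounded; (−∞, 0). Any h>0 works for λ=-5.

On y'=λy, z=hλ:
  y_{n+1} = y_n + z·[1/4·y_n + 3/4·y_{n+1}] ⇒ (1 − 3/4z)y_{n+1} = (1 + 1/4z)y_n
  so R(z) = (1 + 1/4z)/(1 − 3/4z).

Find x<0 with |R(x)|<1.
x=-1.2: |R|=0.3684
x=-2: |R|=0.2000
x=-10: |R|=0.1765
x=-100: |R|=0.3158
θ=3/4≥1/2 ⇒ |1+1/4x|<|1−3/4x| ∀x<0 ⇒ stable on all of ℝ⁻.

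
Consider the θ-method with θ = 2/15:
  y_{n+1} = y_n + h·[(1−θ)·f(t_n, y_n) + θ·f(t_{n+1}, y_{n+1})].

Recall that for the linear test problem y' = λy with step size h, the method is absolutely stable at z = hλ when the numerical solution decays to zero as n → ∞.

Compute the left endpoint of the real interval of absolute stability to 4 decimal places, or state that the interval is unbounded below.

Set f=λy, z=hλ:
  y_{n+1} = y_n + z·[13/15·y_n + 2/15·y_{n+1}] ⇒ (1 − 2/15z)y_{n+1} = (1 + 13/15z)y_n
  so R(z) = (1 + 13/15z)/(1 − 2/15z).

Find x<0 with |R(x)|<1.
x=-1.2: |R|=0.0345
R=−1: 1+13/15x = −1+2/15x ⇒ -11/15x=2 ⇒ x=2/(-11/15)=-2.7273
Confirm numerically:
  x=-2.425: |R|=0.83249 <1
  x=-1.708: |R|=0.39118 <1
  x=-1.533: |R|=0.27283 <1
  x=-1.390: |R|=0.17267 <1
  x=-3.109: |R|=1.19790 >1
  x=-3.059: |R|=1.17279 >1
  x=-3.014: |R|=1.14999 >1
Interval (-2.7273, 0).

left endpoint -2.7273.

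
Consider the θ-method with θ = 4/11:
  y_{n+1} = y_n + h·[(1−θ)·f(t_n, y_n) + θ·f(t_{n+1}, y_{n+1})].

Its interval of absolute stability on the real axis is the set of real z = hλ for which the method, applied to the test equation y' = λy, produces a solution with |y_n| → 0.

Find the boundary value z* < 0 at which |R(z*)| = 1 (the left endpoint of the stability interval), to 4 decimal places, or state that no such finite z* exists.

With y'=λy (z=hλ):
  y_{n+1} = y_n + z·[7/11·y_n + 4/11·y_{n+1}] ⇒ (1 − 4/11z)y_{n+1} = (1 + 7/11z)y_n
  so R(z) = (1 + 7/11z)/(1 − 4/11z).

Find x<0 with |R(x)|<1.
x=-1.47: |R|=0.0421
R=−1: 1+7/11x = −1+4/11x ⇒ -3/11x=2 ⇒ x=2/(-3/11)=-7.3333
Confirm numerically:
  x=-6.424: |R|=0.92566 <1
  x=-5.770: |R|=0.86238 <1
  x=-5.610: |R|=0.84539 <1
  x=-7.927: |R|=1.04170 >1
  x=-7.611: |R|=1.02010 >1
  x=-7.466: |R|=1.00974 >1
Stable set (-7.3333, 0).

z* = -7.3333.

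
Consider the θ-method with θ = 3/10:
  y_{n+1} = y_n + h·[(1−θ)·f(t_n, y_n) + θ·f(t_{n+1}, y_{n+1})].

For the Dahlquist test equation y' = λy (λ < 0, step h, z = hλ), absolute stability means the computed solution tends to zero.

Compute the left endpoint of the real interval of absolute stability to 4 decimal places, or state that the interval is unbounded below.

left endpoint -5.0000.

Set f=λy, z=hλ:
  y_{n+1} = y_n + z·[7/10·y_n + 3/10·y_{n+1}] ⇒ (1 − 3/10z)y_{n+1} = (1 + 7/10z)y_n
  R(z) = (1 + 7/10z)/(1 − 3/10z).

Need |R(x)|<1, x<0.
x=-1.34: |R|=0.0442
R=−1: 1+7/10x = −1+3/10x ⇒ -2/5x=2 ⇒ x=2/(-2/5)=-5.0000
Confirm numerically:
  x=-4.229: |R|=0.86406 <1
  x=-3.396: |R|=0.68219 <1
  x=-3.300: |R|=0.65829 <1
  x=-5.441: |R|=1.06701 >1
  x=-5.187: |R|=1.02926 >1
So |R|<1 on (-5.0000, 0).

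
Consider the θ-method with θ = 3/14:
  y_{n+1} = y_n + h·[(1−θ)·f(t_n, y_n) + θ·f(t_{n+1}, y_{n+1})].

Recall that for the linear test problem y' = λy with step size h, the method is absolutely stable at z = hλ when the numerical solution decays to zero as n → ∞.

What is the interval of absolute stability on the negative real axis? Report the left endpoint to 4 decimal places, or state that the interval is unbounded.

z∈(-3.5000,0).

Set f=λy, z=hλ:
  y_{n+1} = y_n + z·[11/14·y_n + 3/14·y_{n+1}] ⇒ (1 − 3/14z)y_{n+1} = (1 + 11/14z)y_n
  Hence R(z) = (1 + 11/14z)/(1 − 3/14z).

Find x<0 with |R(x)|<1.
x=-0.94: |R|=0.2176
R=−1: 1+11/14x = −1+3/14x ⇒ -4/7x=2 ⇒ x=2/(-4/7)=-3.5000
Confirm numerically:
  x=-3.419: |R|=0.97329 <1
  x=-2.997: |R|=0.82497 <1
  x=-2.678: |R|=0.70155 <1
  x=-1.849: |R|=0.32430 <1
  x=-3.795: |R|=1.09297 >1
  x=-3.648: |R|=1.04747 >1
Stable set (-3.5000, 0).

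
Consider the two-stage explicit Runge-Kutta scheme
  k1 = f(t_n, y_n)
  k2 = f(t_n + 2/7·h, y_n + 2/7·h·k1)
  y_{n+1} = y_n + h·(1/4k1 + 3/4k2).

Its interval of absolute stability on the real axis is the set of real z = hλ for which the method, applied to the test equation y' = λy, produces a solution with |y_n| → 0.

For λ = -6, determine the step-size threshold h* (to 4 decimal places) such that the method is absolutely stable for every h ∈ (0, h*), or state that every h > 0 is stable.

On y'=λy, z=hλ:
  k1=λy_n ⇒ h·k1=z·y_n;  k2=λ(1+2/7z)y_n ⇒ h·k2=z(1+2/7z)y_n
  y_{n+1}/y_n = 1 + 1/4z + 3/4z(1+2/7z) = 1 + z + 3/14z²
  Hence R(z) = 1 + z + 3/14z².

Find x<0 with |R(x)|<1.
x=-0.43: |R|=0.6096
R=1: x+3/14x²=0 ⇒ x=−14/3=-4.6667; min R=1−1/(4·3/14)=-0.1667>−1
Confirm numerically:
  x=-4.030: |R|=0.45019 <1
  x=-3.029: |R|=0.06296 <1
  x=-2.547: |R|=0.15688 <1
  x=-1.870: |R|=0.12066 <1
  x=-5.247: |R|=1.65250 >1
  x=-4.878: |R|=1.22090 >1
Stable set (-4.6667, 0).

(-4.6667,0); λ=-6 ⇒ h* = (14/3)/6 = 0.7778.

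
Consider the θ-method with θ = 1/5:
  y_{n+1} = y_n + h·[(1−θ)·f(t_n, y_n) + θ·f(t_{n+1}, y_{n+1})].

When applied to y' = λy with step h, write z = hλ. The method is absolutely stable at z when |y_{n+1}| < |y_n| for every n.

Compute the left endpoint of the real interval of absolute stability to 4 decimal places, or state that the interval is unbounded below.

Set f=λy, z=hλ:
  y_{n+1} = y_n + z·[4/5·y_n + 1/5·y_{n+1}] ⇒ (1 − 1/5z)y_{n+1} = (1 + 4/5z)y_n
  R(z) = (1 + 4/5z)/(1 − 1/5z).

Find x<0 with |R(x)|<1.
x=-0.69: |R|=0.3937
R=−1: 1+4/5x = −1+1/5x ⇒ -3/5x=2 ⇒ x=2/(-3/5)=-3.3333
Confirm numerically:
  x=-2.334: |R|=0.59122 <1
  x=-2.182: |R|=0.51908 <1
  x=-1.382: |R|=0.08273 <1
  x=-3.865: |R|=1.17992 >1
  x=-3.775: |R|=1.15100 >1
Interval (-3.3333, 0).

left endpoint -3.3333.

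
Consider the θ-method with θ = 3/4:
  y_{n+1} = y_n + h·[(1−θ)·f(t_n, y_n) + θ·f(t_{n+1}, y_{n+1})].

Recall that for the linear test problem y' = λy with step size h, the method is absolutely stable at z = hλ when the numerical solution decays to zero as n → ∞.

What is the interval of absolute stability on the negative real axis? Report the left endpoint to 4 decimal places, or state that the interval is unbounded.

(−∞, 0) — no finite endpoint.

Set f=λy, z=hλ:
  y_{n+1} = y_n + z·[1/4·y_n + 3/4·y_{n+1}] ⇒ (1 − 3/4z)y_{n+1} = (1 + 1/4z)y_n
  ⇒ R(z) = (1 + 1/4z)/(1 − 3/4z).

Find x<0 with |R(x)|<1.
x=-0.93: |R|=0.4521
x=-2: |R|=0.2000
x=-10: |R|=0.1765
x=-100: |R|=0.3158
θ=3/4≥1/2 ⇒ |1+1/4x|<|1−3/4x| ∀x<0 ⇒ unbounded interval.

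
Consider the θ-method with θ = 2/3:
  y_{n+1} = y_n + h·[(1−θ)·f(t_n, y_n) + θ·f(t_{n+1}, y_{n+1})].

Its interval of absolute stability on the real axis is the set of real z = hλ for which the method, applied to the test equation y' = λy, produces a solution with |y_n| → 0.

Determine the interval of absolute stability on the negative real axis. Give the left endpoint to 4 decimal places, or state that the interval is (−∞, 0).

On y'=λy, z=hλ:
  y_{n+1} = y_n + z·[1/3·y_n + 2/3·y_{n+1}] ⇒ (1 − 2/3z)y_{n+1} = (1 + 1/3z)y_n
  so R(z) = (1 + 1/3z)/(1 − 2/3z).

Need |R(x)|<1, x<0.
x=-1.43: |R|=0.2679
x=-2: |R|=0.1429
x=-10: |R|=0.3043
x=-100: |R|=0.4778
θ=2/3≥1/2 ⇒ |1+1/3x|<|1−2/3x| ∀x<0 ⇒ unbounded interval.

(−∞, 0) — no finite endpoint.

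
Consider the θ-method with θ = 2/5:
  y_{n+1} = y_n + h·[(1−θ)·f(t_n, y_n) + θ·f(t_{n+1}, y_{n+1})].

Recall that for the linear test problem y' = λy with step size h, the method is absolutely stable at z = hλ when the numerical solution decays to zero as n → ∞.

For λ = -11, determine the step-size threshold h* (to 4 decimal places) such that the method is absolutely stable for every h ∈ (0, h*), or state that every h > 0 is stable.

(-10.0000,0); λ=-11 ⇒ h* = (10)/11 = 0.9091.

Set f=λy, z=hλ:
  y_{n+1} = y_n + z·[3/5·y_n + 2/5·y_{n+1}] ⇒ (1 − 2/5z)y_{n+1} = (1 + 3/5z)y_n
  Hence R(z) = (1 + 3/5z)/(1 − 2/5z).

Boundary: |R(x)|=1, x<0.
x=-0.98: |R|=0.2960
R=−1: 1+3/5x = −1+2/5x ⇒ -1/5x=2 ⇒ x=2/(-1/5)=-10.0000
Confirm numerically:
  x=-8.382: |R|=0.92566 <1
  x=-7.245: |R|=0.85865 <1
  x=-7.244: |R|=0.85858 <1
  x=-4.636: |R|=0.62416 <1
  x=-10.524: |R|=1.02012 >1
  x=-10.120: |R|=1.00475 >1
  x=-10.052: |R|=1.00207 >1
Stable set (-10.0000, 0).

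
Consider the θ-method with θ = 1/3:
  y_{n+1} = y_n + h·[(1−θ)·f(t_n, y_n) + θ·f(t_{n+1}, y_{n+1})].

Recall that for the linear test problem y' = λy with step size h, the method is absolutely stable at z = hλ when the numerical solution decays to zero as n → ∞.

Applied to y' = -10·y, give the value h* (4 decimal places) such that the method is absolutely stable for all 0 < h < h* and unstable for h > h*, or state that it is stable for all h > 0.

On y'=λy, z=hλ:
  y_{n+1} = y_n + z·[2/3·y_n + 1/3·y_{n+1}] ⇒ (1 − 1/3z)y_{n+1} = (1 + 2/3z)y_n
  Hence R(z) = (1 + 2/3z)/(1 − 1/3z).

Find x<0 with |R(x)|<1.
x=-1.04: |R|=0.2277
R=−1: 1+2/3x = −1+1/3x ⇒ -1/3x=2 ⇒ x=2/(-1/3)=-6.0000
Confirm numerically:
  x=-5.681: |R|=0.96325 <1
  x=-4.731: |R|=0.83586 <1
  x=-4.282: |R|=0.76408 <1
  x=-6.279: |R|=1.03007 >1
  x=-6.032: |R|=1.00354 >1
Interval (-6.0000, 0).

(-6.0000,0); λ=-10 ⇒ h* = (6)/10 = 0.6000.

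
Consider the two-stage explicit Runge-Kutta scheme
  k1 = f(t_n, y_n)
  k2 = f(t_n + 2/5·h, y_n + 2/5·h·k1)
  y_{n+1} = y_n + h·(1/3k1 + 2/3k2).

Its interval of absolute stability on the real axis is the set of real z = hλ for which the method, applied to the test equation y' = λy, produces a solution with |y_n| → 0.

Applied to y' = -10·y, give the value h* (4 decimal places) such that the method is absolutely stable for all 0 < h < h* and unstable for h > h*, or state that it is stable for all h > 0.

(-3.7500,0); λ=-10 ⇒ h* = (15/4)/10 = 0.3750.

Set f=λy, z=hλ:
  k1=λy_n ⇒ h·k1=z·y_n;  k2=λ(1+2/5z)y_n ⇒ h·k2=z(1+2/5z)y_n
  y_{n+1}/y_n = 1 + 1/3z + 2/3z(1+2/5z) = 1 + z + 4/15z²
  R(z) = 1 + z + 4/15z².

Boundary: |R(x)|=1, x<0.
x=-0.69: |R|=0.4370
R=1: x+4/15x²=0 ⇒ x=−15/4=-3.7500; min R=1−1/(4·4/15)=0.0625>−1
Confirm numerically:
  x=-3.221: |R|=0.54562 <1
  x=-2.227: |R|=0.09554 <1
  x=-1.885: |R|=0.06253 <1
  x=-4.153: |R|=1.44631 >1
  x=-4.036: |R|=1.30781 >1
  x=-3.776: |R|=1.02618 >1
Interval (-3.7500, 0).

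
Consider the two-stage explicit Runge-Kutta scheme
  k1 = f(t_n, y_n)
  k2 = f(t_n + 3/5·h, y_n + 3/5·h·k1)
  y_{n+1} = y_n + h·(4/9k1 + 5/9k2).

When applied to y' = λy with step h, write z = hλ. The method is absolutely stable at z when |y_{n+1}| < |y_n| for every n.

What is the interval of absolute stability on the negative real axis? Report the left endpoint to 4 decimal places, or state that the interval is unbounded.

Set f=λy, z=hλ:
  k1=λy_n ⇒ h·k1=z·y_n;  k2=λ(1+3/5z)y_n ⇒ h·k2=z(1+3/5z)y_n
  y_{n+1}/y_n = 1 + 4/9z + 5/9z(1+3/5z) = 1 + z + 1/3z²
  ⇒ R(z) = 1 + z + 1/3z².

Boundary: |R(x)|=1, x<0.
x=-1.54: |R|=0.2505
R=1: x+1/3x²=0 ⇒ x=−3=-3.0000; min R=1−1/(4·1/3)=0.2500>−1
Confirm numerically:
  x=-2.691: |R|=0.72283 <1
  x=-2.531: |R|=0.60432 <1
  x=-1.330: |R|=0.25963 <1
  x=-3.530: |R|=1.62363 >1
  x=-3.351: |R|=1.39207 >1
  x=-3.243: |R|=1.26268 >1
So |R|<1 on (-3.0000, 0).

z∈(-3.0000,0).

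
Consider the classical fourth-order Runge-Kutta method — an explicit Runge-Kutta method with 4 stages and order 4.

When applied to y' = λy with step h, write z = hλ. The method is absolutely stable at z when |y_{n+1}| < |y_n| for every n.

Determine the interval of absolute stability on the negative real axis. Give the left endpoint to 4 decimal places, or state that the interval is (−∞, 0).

(-2.7853, 0).

On y'=λy, z=hλ:
  order 4, 4-stage ⇒ R(z)=1+z+z^2/2+z^3/6+z^4/24
  (e.g. R(-1.77)=0.28121, |R|=0.28121)

Find x<0 with |R(x)|<1.
x=-1.77: |R|=0.2812
|R(-2.77)|=0.9772 |R(-1.71)|=0.2749 |R(-1.25)|=0.3075
Bisect:
  x_lo=-3.2862 |R|=2.0579  x_hi=-0.2995 |R|=0.7412
  mid=-1.79283 |R|=0.28433 →hi
  mid=-2.53951 |R|=0.68841 →hi
  mid=-2.91285 |R|=1.20998 →lo
  mid=-2.72618 |R|=0.91447 →hi
  mid=-2.81951 |R|=1.05283 →lo
  mid=-2.77285 |R|=0.98140 →hi
  mid=-2.79618 |R|=1.01654 →lo
  ...
  [-2.78543,-2.78524] ⇒ x*=-2.7853
Stable set (-2.7853, 0).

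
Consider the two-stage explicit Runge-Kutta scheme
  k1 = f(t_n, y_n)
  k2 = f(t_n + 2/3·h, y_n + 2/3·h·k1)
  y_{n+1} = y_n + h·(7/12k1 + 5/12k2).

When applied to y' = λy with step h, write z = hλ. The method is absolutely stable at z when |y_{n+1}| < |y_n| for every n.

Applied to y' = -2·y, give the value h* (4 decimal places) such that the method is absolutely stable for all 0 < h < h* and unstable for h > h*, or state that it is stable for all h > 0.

With y'=λy (z=hλ):
  k1=λy_n ⇒ h·k1=z·y_n;  k2=λ(1+2/3z)y_n ⇒ h·k2=z(1+2/3z)y_n
  y_{n+1}/y_n = 1 + 7/12z + 5/12z(1+2/3z) = 1 + z + 5/18z²
  R(z) = 1 + z + 5/18z².

Find x<0 with |R(x)|<1.
x=-1.37: |R|=0.1514
R=1: x+5/18x²=0 ⇒ x=−18/5=-3.6000; min R=1−1/(4·5/18)=0.1000>−1
Confirm numerically:
  x=-3.132: |R|=0.59284 <1
  x=-2.549: |R|=0.25583 <1
  x=-2.228: |R|=0.15088 <1
  x=-4.196: |R|=1.69467 >1
  x=-4.001: |R|=1.44567 >1
Stable set (-3.6000, 0).

(-3.6000,0); λ=-2 ⇒ h* = (18/5)/2 = 1.8000.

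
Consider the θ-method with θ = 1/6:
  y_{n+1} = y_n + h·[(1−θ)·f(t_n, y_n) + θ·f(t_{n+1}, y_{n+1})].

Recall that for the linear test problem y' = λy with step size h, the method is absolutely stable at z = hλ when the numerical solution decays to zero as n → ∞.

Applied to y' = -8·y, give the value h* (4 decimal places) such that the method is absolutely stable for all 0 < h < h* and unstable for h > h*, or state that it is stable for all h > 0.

Test eqn y'=λy, z=hλ:
  y_{n+1} = y_n + z·[5/6·y_n + 1/6·y_{n+1}] ⇒ (1 − 1/6z)y_{n+1} = (1 + 5/6z)y_n
  so R(z) = (1 + 5/6z)/(1 − 1/6z).

Boundary: |R(x)|=1, x<0.
x=-0.92: |R|=0.2023
R=−1: 1+5/6x = −1+1/6x ⇒ -2/3x=2 ⇒ x=2/(-2/3)=-3.0000
Confirm numerically:
  x=-2.907: |R|=0.95824 <1
  x=-1.700: |R|=0.32468 <1
  x=-1.661: |R|=0.30087 <1
  x=-3.324: |R|=1.13900 >1
  x=-3.313: |R|=1.13444 >1
Stable set (-3.0000, 0).

(-3.0000,0); λ=-8 ⇒ h* = (3)/8 = 0.3750.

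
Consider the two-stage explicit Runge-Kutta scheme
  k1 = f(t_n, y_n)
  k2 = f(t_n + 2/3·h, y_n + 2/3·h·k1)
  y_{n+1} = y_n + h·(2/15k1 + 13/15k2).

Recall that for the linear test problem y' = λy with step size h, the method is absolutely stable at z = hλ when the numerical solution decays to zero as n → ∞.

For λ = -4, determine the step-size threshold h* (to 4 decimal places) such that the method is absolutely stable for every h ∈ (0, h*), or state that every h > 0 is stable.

On y'=λy, z=hλ:
  k1=λy_n ⇒ h·k1=z·y_n;  k2=λ(1+2/3z)y_n ⇒ h·k2=z(1+2/3z)y_n
  y_{n+1}/y_n = 1 + 2/15z + 13/15z(1+2/3z) = 1 + z + 26/45z²
  R(z) = 1 + z + 26/45z².

Need |R(x)|<1, x<0.
x=-0.47: |R|=0.6576
R=1: x+26/45x²=0 ⇒ x=−45/26=-1.7308; min R=1−1/(4·26/45)=0.5673>−1
Confirm numerically:
  x=-1.447: |R|=0.76276 <1
  x=-0.931: |R|=0.56980 <1
  x=-0.821: |R|=0.56845 <1
  x=-0.760: |R|=0.57372 <1
  x=-2.320: |R|=1.78983 >1
  x=-2.084: |R|=1.42532 >1
  x=-2.029: |R|=1.34962 >1
Stable set (-1.7308, 0).

(-1.7308,0); λ=-4 ⇒ h* = (45/26)/4 = 0.4327.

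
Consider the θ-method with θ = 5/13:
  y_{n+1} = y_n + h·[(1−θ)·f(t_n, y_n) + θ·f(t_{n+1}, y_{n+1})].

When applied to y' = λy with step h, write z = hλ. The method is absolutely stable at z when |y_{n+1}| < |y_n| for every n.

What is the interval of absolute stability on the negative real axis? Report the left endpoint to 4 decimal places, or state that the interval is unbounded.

Set f=λy, z=hλ:
  y_{n+1} = y_n + z·[8/13·y_n + 5/13·y_{n+1}] ⇒ (1 − 5/13z)y_{n+1} = (1 + 8/13z)y_n
  Hence R(z) = (1 + 8/13z)/(1 − 5/13z).

Boundary: |R(x)|=1, x<0.
x=-0.92: |R|=0.3205
R=−1: 1+8/13x = −1+5/13x ⇒ -3/13x=2 ⇒ x=2/(-3/13)=-8.6667
Confirm numerically:
  x=-6.101: |R|=0.82308 <1
  x=-5.522: |R|=0.76769 <1
  x=-4.848: |R|=0.69237 <1
  x=-4.114: |R|=0.59315 <1
  x=-9.008: |R|=1.01764 >1
  x=-8.772: |R|=1.00556 >1
Interval (-8.6667, 0).

z∈(-8.6667,0).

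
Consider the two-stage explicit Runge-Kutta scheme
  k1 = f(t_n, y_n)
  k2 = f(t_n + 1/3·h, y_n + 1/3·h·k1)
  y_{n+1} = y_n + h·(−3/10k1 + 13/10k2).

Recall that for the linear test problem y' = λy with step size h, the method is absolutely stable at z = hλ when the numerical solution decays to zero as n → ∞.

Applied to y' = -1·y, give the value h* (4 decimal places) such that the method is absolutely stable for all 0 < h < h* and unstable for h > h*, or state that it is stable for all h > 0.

Set f=λy, z=hλ:
  k1=λy_n ⇒ h·k1=z·y_n;  k2=λ(1+1/3z)y_n ⇒ h·k2=z(1+1/3z)y_n
  y_{n+1}/y_n = 1 − 3/10z + 13/10z(1+1/3z) = 1 + z + 13/30z²
  Hence R(z) = 1 + z + 13/30z².

Boundary: |R(x)|=1, x<0.
x=-0.56: |R|=0.5759
R=1: x+13/30x²=0 ⇒ x=−30/13=-2.3077; min R=1−1/(4·13/30)=0.4231>−1
Confirm numerically:
  x=-1.888: |R|=0.65664 <1
  x=-1.339: |R|=0.43793 <1
  x=-1.143: |R|=0.42313 <1
  x=-0.960: |R|=0.43936 <1
  x=-2.791: |R|=1.58453 >1
  x=-2.698: |R|=1.45632 >1
Stable set (-2.3077, 0).

(-2.3077,0); λ=-1 ⇒ h* = (30/13)/1 = 2.3077.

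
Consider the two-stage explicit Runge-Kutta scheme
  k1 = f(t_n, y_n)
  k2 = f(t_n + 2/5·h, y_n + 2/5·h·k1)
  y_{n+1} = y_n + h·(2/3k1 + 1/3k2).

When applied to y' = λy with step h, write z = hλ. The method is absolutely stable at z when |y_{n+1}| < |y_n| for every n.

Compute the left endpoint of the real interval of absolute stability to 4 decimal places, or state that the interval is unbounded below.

With y'=λy (z=hλ):
  k1=λy_n ⇒ h·k1=z·y_n;  k2=λ(1+2/5z)y_n ⇒ h·k2=z(1+2/5z)y_n
  y_{n+1}/y_n = 1 + 2/3z + 1/3z(1+2/5z) = 1 + z + 2/15z²
  so R(z) = 1 + z + 2/15z².

Find x<0 with |R(x)|<1.
x=-0.56: |R|=0.4818
R=1: x+2/15x²=0 ⇒ x=−15/2=-7.5000; min R=1−1/(4·2/15)=-0.8750>−1
Confirm numerically:
  x=-6.501: |R|=0.13407 <1
  x=-4.814: |R|=0.72405 <1
  x=-4.034: |R|=0.86425 <1
  x=-7.857: |R|=1.37399 >1
  x=-7.666: |R|=1.16967 >1
Stable set (-7.5000, 0).

left endpoint -7.5000.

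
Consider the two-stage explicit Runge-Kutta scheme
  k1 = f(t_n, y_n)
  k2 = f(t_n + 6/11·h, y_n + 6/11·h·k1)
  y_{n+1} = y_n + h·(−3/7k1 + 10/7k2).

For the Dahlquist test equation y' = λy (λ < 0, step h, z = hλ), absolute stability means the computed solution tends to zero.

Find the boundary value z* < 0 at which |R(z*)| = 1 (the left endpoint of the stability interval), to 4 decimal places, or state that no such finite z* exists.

Test eqn y'=λy, z=hλ:
  k1=λy_n ⇒ h·k1=z·y_n;  k2=λ(1+6/11z)y_n ⇒ h·k2=z(1+6/11z)y_n
  y_{n+1}/y_n = 1 − 3/7z + 10/7z(1+6/11z) = 1 + z + 60/77z²
  so R(z) = 1 + z + 60/77z².

Boundary: |R(x)|=1, x<0.
x=-1.64: |R|=1.4558
R=1: x+60/77x²=0 ⇒ x=−77/60=-1.2833; min R=1−1/(4·60/77)=0.6792>−1
Confirm numerically:
  x=-1.108: |R|=0.84862 <1
  x=-1.056: |R|=0.81294 <1
  x=-0.777: |R|=0.69344 <1
  x=-0.721: |R|=0.68407 <1
  x=-1.736: |R|=1.61233 >1
  x=-1.512: |R|=1.26941 >1
  x=-1.331: |R|=1.04944 >1
Interval (-1.2833, 0).

left endpoint -1.2833.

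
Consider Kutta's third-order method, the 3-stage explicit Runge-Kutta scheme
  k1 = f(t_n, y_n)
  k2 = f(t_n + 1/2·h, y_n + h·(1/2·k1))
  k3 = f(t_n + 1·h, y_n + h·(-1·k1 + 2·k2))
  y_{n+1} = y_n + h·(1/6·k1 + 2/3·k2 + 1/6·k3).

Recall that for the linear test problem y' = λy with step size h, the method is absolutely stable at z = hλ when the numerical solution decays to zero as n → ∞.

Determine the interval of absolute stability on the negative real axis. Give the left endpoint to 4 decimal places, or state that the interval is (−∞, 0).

z∈(-2.5127,0).

Set f=λy, z=hλ:
  order 3, 3-stage ⇒ R(z)=1+z+z^2/2+z^3/6
  (e.g. R(-1.38)=0.13419, |R|=0.13419)

Find x<0 with |R(x)|<1.
x=-1.38: |R|=0.1342
|R(-2.46)|=0.9154 |R(-2.35)|=0.7517 |R(-1.4)|=0.1227
Bisect:
  x_lo=-3.0820 |R|=2.2119  x_hi=-0.1956 |R|=0.8223
  mid=-1.63882 |R|=0.02953 →hi
  mid=-2.36043 |R|=0.76652 →hi
  mid=-2.72123 |R|=1.37717 →lo
  mid=-2.54083 |R|=1.04677 →lo
  mid=-2.45063 |R|=0.90074 →hi
  mid=-2.49573 |R|=0.97224 →hi
  mid=-2.51828 |R|=1.00912 →lo
  ...
  [-2.51281,-2.51264] ⇒ x*=-2.5127
So |R|<1 on (-2.5127, 0).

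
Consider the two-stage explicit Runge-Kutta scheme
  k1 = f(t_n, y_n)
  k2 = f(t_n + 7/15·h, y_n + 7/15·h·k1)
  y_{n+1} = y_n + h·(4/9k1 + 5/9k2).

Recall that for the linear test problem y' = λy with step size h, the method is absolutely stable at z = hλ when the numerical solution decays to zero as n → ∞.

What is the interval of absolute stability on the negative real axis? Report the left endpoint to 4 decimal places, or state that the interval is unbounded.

(-3.8571, 0).

On y'=λy, z=hλ:
  k1=λy_n ⇒ h·k1=z·y_n;  k2=λ(1+7/15z)y_n ⇒ h·k2=z(1+7/15z)y_n
  y_{n+1}/y_n = 1 + 4/9z + 5/9z(1+7/15z) = 1 + z + 7/27z²
  Hence R(z) = 1 + z + 7/27z².

Find x<0 with |R(x)|<1.
x=-0.78: |R|=0.3777
R=1: x+7/27x²=0 ⇒ x=−27/7=-3.8571; min R=1−1/(4·7/27)=0.0357>−1
Confirm numerically:
  x=-3.169: |R|=0.43463 <1
  x=-2.590: |R|=0.14914 <1
  x=-2.247: |R|=0.06200 <1
  x=-4.422: |R|=1.64758 >1
  x=-4.003: |R|=1.15137 >1
So |R|<1 on (-3.8571, 0).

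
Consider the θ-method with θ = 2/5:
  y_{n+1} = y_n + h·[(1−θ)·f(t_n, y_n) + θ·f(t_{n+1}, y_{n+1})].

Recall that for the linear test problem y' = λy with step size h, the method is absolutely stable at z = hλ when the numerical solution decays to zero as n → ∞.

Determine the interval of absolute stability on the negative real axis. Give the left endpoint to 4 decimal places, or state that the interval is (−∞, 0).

z∈(-10.0000,0).

With y'=λy (z=hλ):
  y_{n+1} = y_n + z·[3/5·y_n + 2/5·y_{n+1}] ⇒ (1 − 2/5z)y_{n+1} = (1 + 3/5z)y_n
  so R(z) = (1 + 3/5z)/(1 − 2/5z).

Need |R(x)|<1, x<0.
x=-0.91: |R|=0.3328
R=−1: 1+3/5x = −1+2/5x ⇒ -1/5x=2 ⇒ x=2/(-1/5)=-10.0000
Confirm numerically:
  x=-6.140: |R|=0.77662 <1
  x=-4.968: |R|=0.66310 <1
  x=-4.528: |R|=0.61070 <1
  x=-10.428: |R|=1.01655 >1
  x=-10.297: |R|=1.01160 >1
  x=-10.140: |R|=1.00554 >1
Stable set (-10.0000, 0).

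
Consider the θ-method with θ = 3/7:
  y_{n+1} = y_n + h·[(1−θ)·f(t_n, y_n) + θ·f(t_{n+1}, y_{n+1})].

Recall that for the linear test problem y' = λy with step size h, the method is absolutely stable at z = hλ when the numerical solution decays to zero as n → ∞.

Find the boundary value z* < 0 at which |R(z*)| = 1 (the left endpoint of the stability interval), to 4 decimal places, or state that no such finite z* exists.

z* = -14.0000.

Test eqn y'=λy, z=hλ:
  y_{n+1} = y_n + z·[4/7·y_n + 3/7·y_{n+1}] ⇒ (1 − 3/7z)y_{n+1} = (1 + 4/7z)y_n
  R(z) = (1 + 4/7z)/(1 − 3/7z).

Solve |R(x)|<1 on ℝ⁻.
x=-0.41: |R|=0.6513
R=−1: 1+4/7x = −1+3/7x ⇒ -1/7x=2 ⇒ x=2/(-1/7)=-14.0000
Confirm numerically:
  x=-11.533: |R|=0.94070 <1
  x=-8.900: |R|=0.84866 <1
  x=-7.597: |R|=0.78507 <1
  x=-7.029: |R|=0.75181 <1
  x=-14.428: |R|=1.00851 >1
  x=-14.380: |R|=1.00758 >1
Stable set (-14.0000, 0).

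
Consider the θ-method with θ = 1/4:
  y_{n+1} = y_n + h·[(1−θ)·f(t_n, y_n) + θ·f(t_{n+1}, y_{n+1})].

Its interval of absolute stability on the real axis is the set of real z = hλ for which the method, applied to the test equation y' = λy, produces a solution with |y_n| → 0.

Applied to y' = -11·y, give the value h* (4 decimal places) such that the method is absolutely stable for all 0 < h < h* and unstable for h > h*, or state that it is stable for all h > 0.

(-4.0000,0); λ=-11 ⇒ h* = (4)/11 = 0.3636.

On y'=λy, z=hλ:
  y_{n+1} = y_n + z·[3/4·y_n + 1/4·y_{n+1}] ⇒ (1 − 1/4z)y_{n+1} = (1 + 3/4z)y_n
  Hence R(z) = (1 + 3/4z)/(1 − 1/4z).

Need |R(x)|<1, x<0.
x=-1.76: |R|=0.2222
R=−1: 1+3/4x = −1+1/4x ⇒ -1/2x=2 ⇒ x=2/(-1/2)=-4.0000
Confirm numerically:
  x=-3.677: |R|=0.91585 <1
  x=-2.123: |R|=0.38690 <1
  x=-2.026: |R|=0.34484 <1
  x=-1.791: |R|=0.23709 <1
  x=-4.414: |R|=1.09841 >1
  x=-4.336: |R|=1.08061 >1
  x=-4.070: |R|=1.01735 >1
Interval (-4.0000, 0).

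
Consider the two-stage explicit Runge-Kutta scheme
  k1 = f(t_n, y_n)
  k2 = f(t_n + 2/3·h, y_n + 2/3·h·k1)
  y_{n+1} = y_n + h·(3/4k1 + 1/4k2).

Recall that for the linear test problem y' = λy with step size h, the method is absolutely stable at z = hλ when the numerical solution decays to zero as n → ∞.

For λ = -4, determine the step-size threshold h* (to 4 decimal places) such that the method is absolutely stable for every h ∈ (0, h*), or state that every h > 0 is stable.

On y'=λy, z=hλ:
  k1=λy_n ⇒ h·k1=z·y_n;  k2=λ(1+2/3z)y_n ⇒ h·k2=z(1+2/3z)y_n
  y_{n+1}/y_n = 1 + 3/4z + 1/4z(1+2/3z) = 1 + z + 1/6z²
  ⇒ R(z) = 1 + z + 1/6z².

Solve |R(x)|<1 on ℝ⁻.
x=-1.21: |R|=0.0340
R=1: x+1/6x²=0 ⇒ x=−6=-6.0000; min R=1−1/(4·1/6)=-0.5000>−1
Confirm numerically:
  x=-5.398: |R|=0.45840 <1
  x=-4.451: |R|=0.14910 <1
  x=-3.733: |R|=0.41045 <1
  x=-2.751: |R|=0.48967 <1
  x=-6.451: |R|=1.48490 >1
  x=-6.415: |R|=1.44370 >1
So |R|<1 on (-6.0000, 0).

(-6.0000,0); λ=-4 ⇒ h* = (6)/4 = 1.5000.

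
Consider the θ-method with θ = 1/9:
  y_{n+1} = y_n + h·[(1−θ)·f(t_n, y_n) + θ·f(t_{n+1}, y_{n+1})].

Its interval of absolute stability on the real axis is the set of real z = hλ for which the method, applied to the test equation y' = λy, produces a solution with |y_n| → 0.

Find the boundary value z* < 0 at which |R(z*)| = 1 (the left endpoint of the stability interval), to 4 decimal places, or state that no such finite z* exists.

left endpoint -2.5714.

Test eqn y'=λy, z=hλ:
  y_{n+1} = y_n + z·[8/9·y_n + 1/9·y_{n+1}] ⇒ (1 − 1/9z)y_{n+1} = (1 + 8/9z)y_n
  R(z) = (1 + 8/9z)/(1 − 1/9z).

Solve |R(x)|<1 on ℝ⁻.
x=-0.93: |R|=0.1571
R=−1: 1+8/9x = −1+1/9x ⇒ -7/9x=2 ⇒ x=2/(-7/9)=-2.5714
Confirm numerically:
  x=-2.227: |R|=0.78525 <1
  x=-1.579: |R|=0.34332 <1
  x=-1.548: |R|=0.32082 <1
  x=-1.082: |R|=0.03412 <1
  x=-2.903: |R|=1.19499 >1
  x=-2.699: |R|=1.07633 >1
So |R|<1 on (-2.5714, 0).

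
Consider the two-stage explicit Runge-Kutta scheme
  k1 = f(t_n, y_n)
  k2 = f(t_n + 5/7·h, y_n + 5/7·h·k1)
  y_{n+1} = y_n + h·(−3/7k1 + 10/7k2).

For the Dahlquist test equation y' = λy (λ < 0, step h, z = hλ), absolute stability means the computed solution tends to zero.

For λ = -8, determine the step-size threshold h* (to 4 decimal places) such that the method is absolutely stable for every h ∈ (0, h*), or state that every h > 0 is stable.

(-0.9800,0); λ=-8 ⇒ h* = (49/50)/8 = 0.1225.

On y'=λy, z=hλ:
  k1=λy_n ⇒ h·k1=z·y_n;  k2=λ(1+5/7z)y_n ⇒ h·k2=z(1+5/7z)y_n
  y_{n+1}/y_n = 1 − 3/7z + 10/7z(1+5/7z) = 1 + z + 50/49z²
  R(z) = 1 + z + 50/49z².

Find x<0 with |R(x)|<1.
x=-1: |R|=1.0204
R=1: x+50/49x²=0 ⇒ x=−49/50=-0.9800; min R=1−1/(4·50/49)=0.7550>−1
Confirm numerically:
  x=-0.690: |R|=0.79582 <1
  x=-0.581: |R|=0.76345 <1
  x=-0.520: |R|=0.75592 <1
  x=-1.565: |R|=1.93421 >1
  x=-1.479: |R|=1.75308 >1
So |R|<1 on (-0.9800, 0).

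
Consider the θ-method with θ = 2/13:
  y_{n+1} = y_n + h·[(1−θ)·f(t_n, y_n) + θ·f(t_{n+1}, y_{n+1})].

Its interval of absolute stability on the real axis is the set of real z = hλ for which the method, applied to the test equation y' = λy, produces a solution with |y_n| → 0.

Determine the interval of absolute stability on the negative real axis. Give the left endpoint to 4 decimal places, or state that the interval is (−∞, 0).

z∈(-2.8889,0).

Test eqn y'=λy, z=hλ:
  y_{n+1} = y_n + z·[11/13·y_n + 2/13·y_{n+1}] ⇒ (1 − 2/13z)y_{n+1} = (1 + 11/13z)y_n
  Hence R(z) = (1 + 11/13z)/(1 − 2/13z).

Find x<0 with |R(x)|<1.
x=-1.6: |R|=0.2840
R=−1: 1+11/13x = −1+2/13x ⇒ -9/13x=2 ⇒ x=2/(-9/13)=-2.8889
Confirm numerically:
  x=-2.838: |R|=0.97548 <1
  x=-2.402: |R|=0.75388 <1
  x=-2.013: |R|=0.53700 <1
  x=-1.444: |R|=0.18152 <1
  x=-3.455: |R|=1.25590 >1
  x=-3.430: |R|=1.24522 >1
  x=-3.061: |R|=1.08101 >1
Interval (-2.8889, 0).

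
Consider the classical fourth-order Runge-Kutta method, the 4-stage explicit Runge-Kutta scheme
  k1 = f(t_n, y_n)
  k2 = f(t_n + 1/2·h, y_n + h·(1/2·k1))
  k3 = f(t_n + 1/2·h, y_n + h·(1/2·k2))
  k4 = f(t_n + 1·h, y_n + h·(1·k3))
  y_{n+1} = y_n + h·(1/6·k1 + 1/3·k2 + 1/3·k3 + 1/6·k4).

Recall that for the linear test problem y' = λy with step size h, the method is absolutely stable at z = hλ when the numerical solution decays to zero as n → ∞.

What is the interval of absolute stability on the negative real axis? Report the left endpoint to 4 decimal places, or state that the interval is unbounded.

On y'=λy, z=hλ:
  order 4, 4-stage ⇒ R(z)=1+z+z^2/2+z^3/6+z^4/24
  (e.g. R(-1.05)=0.35896, |R|=0.35896)

Boundary: |R(x)|=1, x<0.
x=-1.05: |R|=0.3590
|R(-2.92)|=1.2228 |R(-1.41)|=0.2815 |R(-0.88)|=0.4186
Bisect:
  x_lo=-3.2696 |R|=2.0117  x_hi=-0.3601 |R|=0.6976
  mid=-1.81486 |R|=0.28775 →hi
  mid=-2.54221 |R|=0.69124 →hi
  mid=-2.90589 |R|=1.19758 →lo
  mid=-2.72405 |R|=0.91153 →hi
  mid=-2.81497 |R|=1.04568 →lo
  mid=-2.76951 |R|=0.97647 →hi
  mid=-2.79224 |R|=1.01053 →lo
  mid=-2.78088 |R|=0.99336 →hi
  mid=-2.78656 |R|=1.00191 →lo
  ...
  [-2.78532,-2.78514] ⇒ x*=-2.7853
Interval (-2.7853, 0).

z∈(-2.7853,0).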